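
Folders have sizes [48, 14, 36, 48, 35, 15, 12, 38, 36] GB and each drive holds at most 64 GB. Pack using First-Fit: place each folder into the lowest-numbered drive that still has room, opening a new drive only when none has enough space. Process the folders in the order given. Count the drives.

6

drive 1: place 48 GB, 16 GB left
drive 1: place 14 GB, 2 GB left
drive 2: place 36 GB, 28 GB left
drive 3: place 48 GB, 16 GB left
drive 4: place 35 GB, 29 GB left
drive 2: place 15 GB, 13 GB left
drive 2: place 12 GB, 1 GB left
drive 5: place 38 GB, 26 GB left
drive 6: place 36 GB, 28 GB left
Final drives: [48,14] [36,15,12] [48] [35] [38] [36].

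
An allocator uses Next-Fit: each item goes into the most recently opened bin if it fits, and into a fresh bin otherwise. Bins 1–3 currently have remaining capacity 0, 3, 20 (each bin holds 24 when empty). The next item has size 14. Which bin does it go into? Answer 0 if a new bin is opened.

3

Next-Fit only looks at bin 3, which has 20 free.
14 fits there.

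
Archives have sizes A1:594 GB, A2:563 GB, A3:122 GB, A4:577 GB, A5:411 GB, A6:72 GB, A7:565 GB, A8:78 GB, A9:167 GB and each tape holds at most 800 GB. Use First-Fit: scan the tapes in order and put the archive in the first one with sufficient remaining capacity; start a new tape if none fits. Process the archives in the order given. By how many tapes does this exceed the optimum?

First-Fit: [594,122,72] [563,78] [577,167] [411] [565] → 5 tapes.
5 archives exceed 400 GB (half the capacity), and no two of those can share a tape, so at least 5 tapes are needed.
So 5 is already optimal.

0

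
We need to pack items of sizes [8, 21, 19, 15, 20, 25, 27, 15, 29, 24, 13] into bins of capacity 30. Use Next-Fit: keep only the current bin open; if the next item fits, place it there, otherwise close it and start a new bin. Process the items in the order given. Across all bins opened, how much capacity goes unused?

84

bin 1: place 8, 22 left
bin 1: place 21, 1 left
bin 2: place 19, 11 left
bin 3: place 15, 15 left
bin 4: place 20, 10 left
bin 5: place 25, 5 left
bin 6: place 27, 3 left
bin 7: place 15, 15 left
bin 8: place 29, 1 left
bin 9: place 24, 6 left
bin 10: place 13, 17 left
10 bins × 30 = 300; used 216; unused 84.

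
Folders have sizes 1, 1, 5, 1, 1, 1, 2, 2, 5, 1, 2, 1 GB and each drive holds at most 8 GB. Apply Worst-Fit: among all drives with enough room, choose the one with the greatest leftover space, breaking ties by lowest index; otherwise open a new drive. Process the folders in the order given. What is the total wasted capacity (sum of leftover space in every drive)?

1

drive 1: place 1 GB, 7 GB left
drive 1: place 1 GB, 6 GB left
drive 1: place 5 GB, 1 GB left
drive 1: place 1 GB, 0 GB left
drive 2: place 1 GB, 7 GB left
drive 2: place 1 GB, 6 GB left
drive 2: place 2 GB, 4 GB left
drive 2: place 2 GB, 2 GB left
drive 3: place 5 GB, 3 GB left
drive 3: place 1 GB, 2 GB left
drive 2: place 2 GB, 0 GB left
drive 3: place 1 GB, 1 GB left
3 drives × 8 GB = 24 GB; used 23 GB; unused 1 GB.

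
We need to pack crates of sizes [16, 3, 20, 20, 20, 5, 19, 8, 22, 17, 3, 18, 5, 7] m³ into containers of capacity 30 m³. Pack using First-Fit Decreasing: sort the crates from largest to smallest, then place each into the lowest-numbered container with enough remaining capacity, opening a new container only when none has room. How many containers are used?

8 containers

Sorted descending: 22, 20, 20, 20, 19, 18, 17, 16, 8, 7, 5, 5, 3, 3.
22 m³ → container 1 (remaining 8 m³)
20 m³ → container 2 (remaining 10 m³)
20 m³ → container 3 (remaining 10 m³)
20 m³ → container 4 (remaining 10 m³)
19 m³ → container 5 (remaining 11 m³)
18 m³ → container 6 (remaining 12 m³)
17 m³ → container 7 (remaining 13 m³)
16 m³ → container 8 (remaining 14 m³)
8 m³ → container 1 (remaining 0 m³)
7 m³ → container 2 (remaining 3 m³)
5 m³ → container 3 (remaining 5 m³)
5 m³ → container 3 (remaining 0 m³)
3 m³ → container 2 (remaining 0 m³)
3 m³ → container 4 (remaining 7 m³)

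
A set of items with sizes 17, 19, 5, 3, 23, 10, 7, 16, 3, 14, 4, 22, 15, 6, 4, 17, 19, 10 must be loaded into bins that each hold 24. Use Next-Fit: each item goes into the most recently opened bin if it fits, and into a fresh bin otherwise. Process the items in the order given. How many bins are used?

12

17 → bin 1 (remaining 7)
19 → bin 2 (remaining 5)
5 → bin 2 (remaining 0)
3 → bin 3 (remaining 21)
23 → bin 4 (remaining 1)
10 → bin 5 (remaining 14)
7 → bin 5 (remaining 7)
16 → bin 6 (remaining 8)
3 → bin 6 (remaining 5)
14 → bin 7 (remaining 10)
4 → bin 7 (remaining 6)
22 → bin 8 (remaining 2)
15 → bin 9 (remaining 9)
6 → bin 9 (remaining 3)
4 → bin 10 (remaining 20)
17 → bin 10 (remaining 3)
19 → bin 11 (remaining 5)
10 → bin 12 (remaining 14)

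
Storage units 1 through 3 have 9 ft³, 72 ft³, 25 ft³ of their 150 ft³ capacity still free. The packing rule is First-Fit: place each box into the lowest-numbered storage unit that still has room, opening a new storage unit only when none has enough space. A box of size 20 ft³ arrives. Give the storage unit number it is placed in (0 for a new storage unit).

2

Storage units with room: storage unit 2 (72 ft³), storage unit 3 (25 ft³).
The first with room is storage unit 2.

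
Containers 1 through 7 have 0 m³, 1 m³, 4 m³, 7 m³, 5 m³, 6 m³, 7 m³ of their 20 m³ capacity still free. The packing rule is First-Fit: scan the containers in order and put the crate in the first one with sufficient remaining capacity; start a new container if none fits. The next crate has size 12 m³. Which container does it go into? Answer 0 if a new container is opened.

0

No container has ≥ 12 m³ free, so a new container is opened.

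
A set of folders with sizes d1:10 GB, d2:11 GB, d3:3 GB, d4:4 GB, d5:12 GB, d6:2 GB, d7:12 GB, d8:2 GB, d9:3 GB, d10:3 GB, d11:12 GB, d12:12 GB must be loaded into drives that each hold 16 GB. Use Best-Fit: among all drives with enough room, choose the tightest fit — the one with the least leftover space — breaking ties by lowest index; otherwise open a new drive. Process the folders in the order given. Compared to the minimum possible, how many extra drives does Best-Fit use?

Best-Fit: [10,4,2] [11,3,2] [12,3] [12,3] [12] [12] → 6 drives.
Total size 86 GB; any packing needs at least ⌈86/16⌉ = 6 drives.
So 6 is already optimal.

0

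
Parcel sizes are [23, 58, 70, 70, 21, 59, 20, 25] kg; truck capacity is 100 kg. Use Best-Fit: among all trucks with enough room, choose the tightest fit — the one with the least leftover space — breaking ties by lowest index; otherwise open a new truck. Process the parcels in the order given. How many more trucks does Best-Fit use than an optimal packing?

Best-Fit: [23,58] [70,21] [70,20] [59,25] → 4 trucks.
Total size 346 kg; any packing needs at least ⌈346/100⌉ = 4 trucks.
So 4 is already optimal.

0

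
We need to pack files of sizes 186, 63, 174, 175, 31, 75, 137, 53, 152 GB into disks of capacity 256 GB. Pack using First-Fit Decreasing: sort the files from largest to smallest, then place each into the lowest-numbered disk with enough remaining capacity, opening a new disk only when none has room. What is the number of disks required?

Sorted descending: 186, 175, 174, 152, 137, 75, 63, 53, 31.
disk 1: place 186 GB, 70 GB left
disk 2: place 175 GB, 81 GB left
disk 3: place 174 GB, 82 GB left
disk 4: place 152 GB, 104 GB left
disk 5: place 137 GB, 119 GB left
disk 2: place 75 GB, 6 GB left
disk 1: place 63 GB, 7 GB left
disk 3: place 53 GB, 29 GB left
disk 4: place 31 GB, 73 GB left

5 disks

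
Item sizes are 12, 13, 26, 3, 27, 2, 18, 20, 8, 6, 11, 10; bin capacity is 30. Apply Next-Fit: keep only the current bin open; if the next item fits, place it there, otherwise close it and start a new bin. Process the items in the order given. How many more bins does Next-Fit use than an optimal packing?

Next-Fit: [12,13] [26,3] [27,2] [18] [20,8] [6,11,10] → 6 bins.
Total size 156; any packing needs at least ⌈156/30⌉ = 6 bins.
So 6 is already optimal.

0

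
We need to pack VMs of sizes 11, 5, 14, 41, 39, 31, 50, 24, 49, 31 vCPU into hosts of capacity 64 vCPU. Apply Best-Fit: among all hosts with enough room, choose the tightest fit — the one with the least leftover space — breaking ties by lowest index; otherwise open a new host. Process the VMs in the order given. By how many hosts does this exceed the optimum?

Best-Fit: [11,5,14,31] [41] [39,24] [50] [49] [31] → 6 hosts.
Total size 295 vCPU; any packing needs at least ⌈295/64⌉ = 5 hosts.
An optimal packing achieves that bound: [50,14] [49,11] [41,5] [39,24] [31,31] → 5 hosts.
Excess: 6 − 5 = 1.

1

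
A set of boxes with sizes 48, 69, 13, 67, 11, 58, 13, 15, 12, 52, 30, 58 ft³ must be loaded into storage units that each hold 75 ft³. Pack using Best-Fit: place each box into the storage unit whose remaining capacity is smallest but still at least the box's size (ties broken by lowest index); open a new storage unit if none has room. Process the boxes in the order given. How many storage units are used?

Put 48 ft³ in storage unit 1; 27 ft³ remain.
Put 69 ft³ in storage unit 2; 6 ft³ remain.
Put 13 ft³ in storage unit 1; 14 ft³ remain.
Put 67 ft³ in storage unit 3; 8 ft³ remain.
Put 11 ft³ in storage unit 1; 3 ft³ remain.
Put 58 ft³ in storage unit 4; 17 ft³ remain.
Put 13 ft³ in storage unit 4; 4 ft³ remain.
Put 15 ft³ in storage unit 5; 60 ft³ remain.
Put 12 ft³ in storage unit 5; 48 ft³ remain.
Put 52 ft³ in storage unit 6; 23 ft³ remain.
Put 30 ft³ in storage unit 5; 18 ft³ remain.
Put 58 ft³ in storage unit 7; 17 ft³ remain.

7 storage units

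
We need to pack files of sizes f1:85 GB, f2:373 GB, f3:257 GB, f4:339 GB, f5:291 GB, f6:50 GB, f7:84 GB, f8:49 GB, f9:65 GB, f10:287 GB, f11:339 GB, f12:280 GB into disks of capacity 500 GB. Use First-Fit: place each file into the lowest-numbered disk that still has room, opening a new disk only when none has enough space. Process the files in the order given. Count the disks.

f1 (85 GB) → disk 1 (remaining 415 GB)
f2 (373 GB) → disk 1 (remaining 42 GB)
f3 (257 GB) → disk 2 (remaining 243 GB)
f4 (339 GB) → disk 3 (remaining 161 GB)
f5 (291 GB) → disk 4 (remaining 209 GB)
f6 (50 GB) → disk 2 (remaining 193 GB)
f7 (84 GB) → disk 2 (remaining 109 GB)
f8 (49 GB) → disk 2 (remaining 60 GB)
f9 (65 GB) → disk 3 (remaining 96 GB)
f10 (287 GB) → disk 5 (remaining 213 GB)
f11 (339 GB) → disk 6 (remaining 161 GB)
f12 (280 GB) → disk 7 (remaining 220 GB)
Final disks: [85,373] [257,50,84,49] [339,65] [291] [287] [339] [280].

7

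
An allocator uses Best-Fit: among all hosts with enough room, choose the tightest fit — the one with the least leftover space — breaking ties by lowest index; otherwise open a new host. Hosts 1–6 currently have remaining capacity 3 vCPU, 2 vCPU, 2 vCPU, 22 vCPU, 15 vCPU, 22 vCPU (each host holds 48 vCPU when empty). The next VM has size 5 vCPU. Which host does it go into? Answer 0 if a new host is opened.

5

Hosts with room: host 4 (22 vCPU), host 5 (15 vCPU), host 6 (22 vCPU).
Tightest fit is host 5 with 15 vCPU free.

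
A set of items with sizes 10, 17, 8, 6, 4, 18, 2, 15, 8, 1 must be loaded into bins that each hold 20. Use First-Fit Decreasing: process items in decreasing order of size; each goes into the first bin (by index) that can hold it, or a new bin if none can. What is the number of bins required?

5

Sorted descending: 18, 17, 15, 10, 8, 8, 6, 4, 2, 1.
Put 18 in bin 1; 2 remain.
Put 17 in bin 2; 3 remain.
Put 15 in bin 3; 5 remain.
Put 10 in bin 4; 10 remain.
Put 8 in bin 4; 2 remain.
Put 8 in bin 5; 12 remain.
Put 6 in bin 5; 6 remain.
Put 4 in bin 3; 1 remain.
Put 2 in bin 1; 0 remain.
Put 1 in bin 2; 2 remain.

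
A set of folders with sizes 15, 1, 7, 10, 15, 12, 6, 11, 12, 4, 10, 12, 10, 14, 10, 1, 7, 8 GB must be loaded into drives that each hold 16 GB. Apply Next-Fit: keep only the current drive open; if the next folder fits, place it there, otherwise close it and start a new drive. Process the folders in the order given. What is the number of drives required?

14

drive 1: place 15 GB, 1 GB left
drive 1: place 1 GB, 0 GB left
drive 2: place 7 GB, 9 GB left
drive 3: place 10 GB, 6 GB left
drive 4: place 15 GB, 1 GB left
drive 5: place 12 GB, 4 GB left
drive 6: place 6 GB, 10 GB left
drive 7: place 11 GB, 5 GB left
drive 8: place 12 GB, 4 GB left
drive 8: place 4 GB, 0 GB left
drive 9: place 10 GB, 6 GB left
drive 10: place 12 GB, 4 GB left
drive 11: place 10 GB, 6 GB left
drive 12: place 14 GB, 2 GB left
drive 13: place 10 GB, 6 GB left
drive 13: place 1 GB, 5 GB left
drive 14: place 7 GB, 9 GB left
drive 14: place 8 GB, 1 GB left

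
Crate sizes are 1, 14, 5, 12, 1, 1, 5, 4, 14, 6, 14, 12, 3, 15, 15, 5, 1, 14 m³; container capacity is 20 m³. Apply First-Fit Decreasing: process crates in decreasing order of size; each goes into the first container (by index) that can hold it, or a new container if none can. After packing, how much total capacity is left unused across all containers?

18

Sorted descending: 15, 15, 14, 14, 14, 14, 12, 12, 6, 5, 5, 5, 4, 3, 1, 1, 1, 1.
container 1: place 15 m³, 5 m³ left
container 2: place 15 m³, 5 m³ left
container 3: place 14 m³, 6 m³ left
container 4: place 14 m³, 6 m³ left
container 5: place 14 m³, 6 m³ left
container 6: place 14 m³, 6 m³ left
container 7: place 12 m³, 8 m³ left
container 8: place 12 m³, 8 m³ left
container 3: place 6 m³, 0 m³ left
container 1: place 5 m³, 0 m³ left
container 2: place 5 m³, 0 m³ left
container 4: place 5 m³, 1 m³ left
container 5: place 4 m³, 2 m³ left
container 6: place 3 m³, 3 m³ left
container 4: place 1 m³, 0 m³ left
container 5: place 1 m³, 1 m³ left
container 5: place 1 m³, 0 m³ left
container 6: place 1 m³, 2 m³ left
8 containers × 20 m³ = 160 m³; used 142 m³; unused 18 m³.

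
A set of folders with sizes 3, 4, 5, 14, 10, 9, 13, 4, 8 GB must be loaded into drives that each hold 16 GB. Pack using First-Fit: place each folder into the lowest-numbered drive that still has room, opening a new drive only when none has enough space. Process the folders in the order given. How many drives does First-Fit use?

6 drives

drive 1: place 3 GB, 13 GB left
drive 1: place 4 GB, 9 GB left
drive 1: place 5 GB, 4 GB left
drive 2: place 14 GB, 2 GB left
drive 3: place 10 GB, 6 GB left
drive 4: place 9 GB, 7 GB left
drive 5: place 13 GB, 3 GB left
drive 1: place 4 GB, 0 GB left
drive 6: place 8 GB, 8 GB left
Final drives: [3,4,5,4] [14] [10] [9] [13] [8].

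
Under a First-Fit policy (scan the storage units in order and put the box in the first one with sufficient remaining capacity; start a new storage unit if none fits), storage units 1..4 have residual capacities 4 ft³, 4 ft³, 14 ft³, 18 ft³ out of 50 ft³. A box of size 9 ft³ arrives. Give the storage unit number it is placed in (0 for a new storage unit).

Storage units with room: storage unit 3 (14 ft³), storage unit 4 (18 ft³).
The first with room is storage unit 3.

3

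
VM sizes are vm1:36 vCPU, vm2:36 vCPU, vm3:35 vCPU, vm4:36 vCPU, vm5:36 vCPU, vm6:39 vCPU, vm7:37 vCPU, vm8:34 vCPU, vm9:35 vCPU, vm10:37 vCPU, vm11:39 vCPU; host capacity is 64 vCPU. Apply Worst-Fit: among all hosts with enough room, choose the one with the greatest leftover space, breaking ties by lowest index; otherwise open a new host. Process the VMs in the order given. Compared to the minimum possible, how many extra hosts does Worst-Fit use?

0

Worst-Fit: [36] [36] [35] [36] [36] [39] [37] [34] [35] [37] [39] → 11 hosts.
11 VMs exceed 32 vCPU (half the capacity), and no two of those can share a host, so at least 11 hosts are needed.
So 11 is already optimal.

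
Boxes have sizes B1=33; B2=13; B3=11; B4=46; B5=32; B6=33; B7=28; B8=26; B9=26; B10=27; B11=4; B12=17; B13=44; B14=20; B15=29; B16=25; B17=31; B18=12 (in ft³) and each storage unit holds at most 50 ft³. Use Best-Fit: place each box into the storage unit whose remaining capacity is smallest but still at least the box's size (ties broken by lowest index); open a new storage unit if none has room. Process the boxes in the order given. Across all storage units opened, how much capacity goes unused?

B1 (33 ft³) → storage unit 1 (remaining 17 ft³)
B2 (13 ft³) → storage unit 1 (remaining 4 ft³)
B3 (11 ft³) → storage unit 2 (remaining 39 ft³)
B4 (46 ft³) → storage unit 3 (remaining 4 ft³)
B5 (32 ft³) → storage unit 2 (remaining 7 ft³)
B6 (33 ft³) → storage unit 4 (remaining 17 ft³)
B7 (28 ft³) → storage unit 5 (remaining 22 ft³)
B8 (26 ft³) → storage unit 6 (remaining 24 ft³)
B9 (26 ft³) → storage unit 7 (remaining 24 ft³)
B10 (27 ft³) → storage unit 8 (remaining 23 ft³)
B11 (4 ft³) → storage unit 1 (remaining 0 ft³)
B12 (17 ft³) → storage unit 4 (remaining 0 ft³)
B13 (44 ft³) → storage unit 9 (remaining 6 ft³)
B14 (20 ft³) → storage unit 5 (remaining 2 ft³)
B15 (29 ft³) → storage unit 10 (remaining 21 ft³)
B16 (25 ft³) → storage unit 11 (remaining 25 ft³)
B17 (31 ft³) → storage unit 12 (remaining 19 ft³)
B18 (12 ft³) → storage unit 12 (remaining 7 ft³)
12 storage units × 50 ft³ = 600 ft³; used 457 ft³; unused 143 ft³.

143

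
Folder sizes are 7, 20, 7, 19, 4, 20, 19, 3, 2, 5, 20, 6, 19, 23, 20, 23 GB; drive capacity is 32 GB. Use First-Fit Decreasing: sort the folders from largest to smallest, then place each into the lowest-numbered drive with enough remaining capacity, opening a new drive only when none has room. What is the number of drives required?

9 drives

Sorted descending: 23, 23, 20, 20, 20, 20, 19, 19, 19, 7, 7, 6, 5, 4, 3, 2.
23 GB → drive 1 (remaining 9 GB)
23 GB → drive 2 (remaining 9 GB)
20 GB → drive 3 (remaining 12 GB)
20 GB → drive 4 (remaining 12 GB)
20 GB → drive 5 (remaining 12 GB)
20 GB → drive 6 (remaining 12 GB)
19 GB → drive 7 (remaining 13 GB)
19 GB → drive 8 (remaining 13 GB)
19 GB → drive 9 (remaining 13 GB)
7 GB → drive 1 (remaining 2 GB)
7 GB → drive 2 (remaining 2 GB)
6 GB → drive 3 (remaining 6 GB)
5 GB → drive 3 (remaining 1 GB)
4 GB → drive 4 (remaining 8 GB)
3 GB → drive 4 (remaining 5 GB)
2 GB → drive 1 (remaining 0 GB)
Final drives: [23,7,2] [23,7] [20,6,5] [20,4,3] [20] [20] [19] [19] [19].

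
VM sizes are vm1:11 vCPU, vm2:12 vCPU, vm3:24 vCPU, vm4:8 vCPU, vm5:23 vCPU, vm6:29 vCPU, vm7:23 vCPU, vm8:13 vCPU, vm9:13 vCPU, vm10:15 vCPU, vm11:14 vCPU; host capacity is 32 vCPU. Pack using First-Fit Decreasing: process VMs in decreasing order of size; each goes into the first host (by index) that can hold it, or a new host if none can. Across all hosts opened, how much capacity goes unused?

Sorted descending: 29, 24, 23, 23, 15, 14, 13, 13, 12, 11, 8.
host 1: place 29 vCPU, 3 vCPU left
host 2: place 24 vCPU, 8 vCPU left
host 3: place 23 vCPU, 9 vCPU left
host 4: place 23 vCPU, 9 vCPU left
host 5: place 15 vCPU, 17 vCPU left
host 5: place 14 vCPU, 3 vCPU left
host 6: place 13 vCPU, 19 vCPU left
host 6: place 13 vCPU, 6 vCPU left
host 7: place 12 vCPU, 20 vCPU left
host 7: place 11 vCPU, 9 vCPU left
host 2: place 8 vCPU, 0 vCPU left
7 hosts × 32 vCPU = 224 vCPU; used 185 vCPU; unused 39 vCPU.

39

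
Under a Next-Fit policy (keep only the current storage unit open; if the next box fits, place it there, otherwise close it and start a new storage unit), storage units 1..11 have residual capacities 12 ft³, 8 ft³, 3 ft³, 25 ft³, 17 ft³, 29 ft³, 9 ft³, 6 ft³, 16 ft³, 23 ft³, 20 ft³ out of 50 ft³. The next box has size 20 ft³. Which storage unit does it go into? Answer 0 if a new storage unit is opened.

11

Next-Fit only looks at storage unit 11, which has 20 ft³ free.
20 ft³ fits there.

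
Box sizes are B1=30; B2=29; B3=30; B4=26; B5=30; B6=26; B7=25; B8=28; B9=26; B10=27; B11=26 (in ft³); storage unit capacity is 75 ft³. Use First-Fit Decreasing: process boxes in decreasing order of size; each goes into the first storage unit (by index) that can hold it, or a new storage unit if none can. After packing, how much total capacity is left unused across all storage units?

147

Sorted descending: 30, 30, 30, 29, 28, 27, 26, 26, 26, 26, 25.
storage unit 1: place 30 ft³, 45 ft³ left
storage unit 1: place 30 ft³, 15 ft³ left
storage unit 2: place 30 ft³, 45 ft³ left
storage unit 2: place 29 ft³, 16 ft³ left
storage unit 3: place 28 ft³, 47 ft³ left
storage unit 3: place 27 ft³, 20 ft³ left
storage unit 4: place 26 ft³, 49 ft³ left
storage unit 4: place 26 ft³, 23 ft³ left
storage unit 5: place 26 ft³, 49 ft³ left
storage unit 5: place 26 ft³, 23 ft³ left
storage unit 6: place 25 ft³, 50 ft³ left
6 storage units × 75 ft³ = 450 ft³; used 303 ft³; unused 147 ft³.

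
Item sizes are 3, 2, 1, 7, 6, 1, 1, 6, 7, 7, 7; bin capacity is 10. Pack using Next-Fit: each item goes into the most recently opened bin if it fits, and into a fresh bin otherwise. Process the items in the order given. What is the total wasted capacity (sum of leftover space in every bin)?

22

3 → bin 1 (remaining 7)
2 → bin 1 (remaining 5)
1 → bin 1 (remaining 4)
7 → bin 2 (remaining 3)
6 → bin 3 (remaining 4)
1 → bin 3 (remaining 3)
1 → bin 3 (remaining 2)
6 → bin 4 (remaining 4)
7 → bin 5 (remaining 3)
7 → bin 6 (remaining 3)
7 → bin 7 (remaining 3)
7 bins × 10 = 70; used 48; unused 22.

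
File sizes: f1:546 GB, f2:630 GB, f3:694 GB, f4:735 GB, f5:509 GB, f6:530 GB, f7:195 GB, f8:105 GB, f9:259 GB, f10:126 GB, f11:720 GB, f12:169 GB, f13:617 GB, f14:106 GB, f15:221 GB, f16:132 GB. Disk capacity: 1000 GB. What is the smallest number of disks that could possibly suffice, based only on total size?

Total size = 546 + 630 + 694 + 735 + 509 + 530 + 195 + 105 + 259 + 126 + 720 + 169 + 617 + 106 + 221 + 132 = 6294 GB.
⌈6294 / 1000⌉ = 7.

7 disks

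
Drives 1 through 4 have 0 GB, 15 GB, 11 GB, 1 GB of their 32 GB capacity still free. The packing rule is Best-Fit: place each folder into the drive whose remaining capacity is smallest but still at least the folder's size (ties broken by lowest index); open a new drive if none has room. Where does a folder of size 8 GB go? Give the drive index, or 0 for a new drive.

3

Drives with room: drive 2 (15 GB), drive 3 (11 GB).
Tightest fit is drive 3 with 11 GB free.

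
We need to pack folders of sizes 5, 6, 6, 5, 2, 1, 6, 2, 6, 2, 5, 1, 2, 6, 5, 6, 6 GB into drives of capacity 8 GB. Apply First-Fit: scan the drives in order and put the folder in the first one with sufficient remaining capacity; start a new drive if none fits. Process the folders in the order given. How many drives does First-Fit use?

11

5 GB → drive 1 (remaining 3 GB)
6 GB → drive 2 (remaining 2 GB)
6 GB → drive 3 (remaining 2 GB)
5 GB → drive 4 (remaining 3 GB)
2 GB → drive 1 (remaining 1 GB)
1 GB → drive 1 (remaining 0 GB)
6 GB → drive 5 (remaining 2 GB)
2 GB → drive 2 (remaining 0 GB)
6 GB → drive 6 (remaining 2 GB)
2 GB → drive 3 (remaining 0 GB)
5 GB → drive 7 (remaining 3 GB)
1 GB → drive 4 (remaining 2 GB)
2 GB → drive 4 (remaining 0 GB)
6 GB → drive 8 (remaining 2 GB)
5 GB → drive 9 (remaining 3 GB)
6 GB → drive 10 (remaining 2 GB)
6 GB → drive 11 (remaining 2 GB)
Final drives: [5,2,1] [6,2] [6,2] [5,1,2] [6] [6] [5] [6] [5] [6] [6].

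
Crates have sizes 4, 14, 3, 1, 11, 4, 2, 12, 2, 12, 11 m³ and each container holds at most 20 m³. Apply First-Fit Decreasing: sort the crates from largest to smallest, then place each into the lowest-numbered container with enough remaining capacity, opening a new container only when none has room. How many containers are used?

Sorted descending: 14, 12, 12, 11, 11, 4, 4, 3, 2, 2, 1.
14 m³ → container 1 (remaining 6 m³)
12 m³ → container 2 (remaining 8 m³)
12 m³ → container 3 (remaining 8 m³)
11 m³ → container 4 (remaining 9 m³)
11 m³ → container 5 (remaining 9 m³)
4 m³ → container 1 (remaining 2 m³)
4 m³ → container 2 (remaining 4 m³)
3 m³ → container 2 (remaining 1 m³)
2 m³ → container 1 (remaining 0 m³)
2 m³ → container 3 (remaining 6 m³)
1 m³ → container 2 (remaining 0 m³)
Final containers: [14,4,2] [12,4,3,1] [12,2] [11] [11].

5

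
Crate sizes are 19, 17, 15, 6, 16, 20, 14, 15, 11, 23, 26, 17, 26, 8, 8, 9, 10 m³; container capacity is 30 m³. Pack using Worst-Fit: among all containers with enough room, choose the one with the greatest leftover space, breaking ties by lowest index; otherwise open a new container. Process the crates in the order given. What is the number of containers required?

10 containers

19 m³ → container 1 (remaining 11 m³)
17 m³ → container 2 (remaining 13 m³)
15 m³ → container 3 (remaining 15 m³)
6 m³ → container 3 (remaining 9 m³)
16 m³ → container 4 (remaining 14 m³)
20 m³ → container 5 (remaining 10 m³)
14 m³ → container 4 (remaining 0 m³)
15 m³ → container 6 (remaining 15 m³)
11 m³ → container 6 (remaining 4 m³)
23 m³ → container 7 (remaining 7 m³)
26 m³ → container 8 (remaining 4 m³)
17 m³ → container 9 (remaining 13 m³)
26 m³ → container 10 (remaining 4 m³)
8 m³ → container 2 (remaining 5 m³)
8 m³ → container 9 (remaining 5 m³)
9 m³ → container 1 (remaining 2 m³)
10 m³ → container 5 (remaining 0 m³)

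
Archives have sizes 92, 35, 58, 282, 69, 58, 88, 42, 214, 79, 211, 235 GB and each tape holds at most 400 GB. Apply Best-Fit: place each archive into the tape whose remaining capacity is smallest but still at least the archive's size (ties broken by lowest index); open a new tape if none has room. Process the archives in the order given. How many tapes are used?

tape 1: place 92 GB, 308 GB left
tape 1: place 35 GB, 273 GB left
tape 1: place 58 GB, 215 GB left
tape 2: place 282 GB, 118 GB left
tape 2: place 69 GB, 49 GB left
tape 1: place 58 GB, 157 GB left
tape 1: place 88 GB, 69 GB left
tape 2: place 42 GB, 7 GB left
tape 3: place 214 GB, 186 GB left
tape 3: place 79 GB, 107 GB left
tape 4: place 211 GB, 189 GB left
tape 5: place 235 GB, 165 GB left

5 tapes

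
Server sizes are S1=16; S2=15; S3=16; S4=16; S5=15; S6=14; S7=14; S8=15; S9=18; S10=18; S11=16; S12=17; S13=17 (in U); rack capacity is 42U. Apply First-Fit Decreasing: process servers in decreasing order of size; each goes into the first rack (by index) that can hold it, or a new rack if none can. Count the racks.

7 racks

Sorted descending: 18, 18, 17, 17, 16, 16, 16, 16, 15, 15, 15, 14, 14.
rack 1: place 18U, 24U left
rack 1: place 18U, 6U left
rack 2: place 17U, 25U left
rack 2: place 17U, 8U left
rack 3: place 16U, 26U left
rack 3: place 16U, 10U left
rack 4: place 16U, 26U left
rack 4: place 16U, 10U left
rack 5: place 15U, 27U left
rack 5: place 15U, 12U left
rack 6: place 15U, 27U left
rack 6: place 14U, 13U left
rack 7: place 14U, 28U left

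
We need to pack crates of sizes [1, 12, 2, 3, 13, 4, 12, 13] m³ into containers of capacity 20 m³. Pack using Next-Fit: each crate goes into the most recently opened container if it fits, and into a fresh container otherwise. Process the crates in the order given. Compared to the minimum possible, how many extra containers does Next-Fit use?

Next-Fit: [1,12,2,3] [13,4] [12] [13] → 4 containers.
4 crates exceed 10 m³ (half the capacity), and no two of those can share a container, so at least 4 containers are needed.
So 4 is already optimal.

0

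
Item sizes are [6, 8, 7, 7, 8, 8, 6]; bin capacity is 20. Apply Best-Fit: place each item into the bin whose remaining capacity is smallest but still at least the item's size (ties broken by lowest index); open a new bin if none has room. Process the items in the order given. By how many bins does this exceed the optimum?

0

Best-Fit: [6,8,6] [7,7] [8,8] → 3 bins.
Total size 50; any packing needs at least ⌈50/20⌉ = 3 bins.
So 3 is already optimal.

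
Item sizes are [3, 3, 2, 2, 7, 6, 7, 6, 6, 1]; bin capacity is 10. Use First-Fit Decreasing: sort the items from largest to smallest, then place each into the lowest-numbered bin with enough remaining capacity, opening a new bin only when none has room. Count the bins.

5 bins

Sorted descending: 7, 7, 6, 6, 6, 3, 3, 2, 2, 1.
Put 7 in bin 1; 3 remain.
Put 7 in bin 2; 3 remain.
Put 6 in bin 3; 4 remain.
Put 6 in bin 4; 4 remain.
Put 6 in bin 5; 4 remain.
Put 3 in bin 1; 0 remain.
Put 3 in bin 2; 0 remain.
Put 2 in bin 3; 2 remain.
Put 2 in bin 3; 0 remain.
Put 1 in bin 4; 3 remain.
Final bins: [7,3] [7,3] [6,2,2] [6,1] [6].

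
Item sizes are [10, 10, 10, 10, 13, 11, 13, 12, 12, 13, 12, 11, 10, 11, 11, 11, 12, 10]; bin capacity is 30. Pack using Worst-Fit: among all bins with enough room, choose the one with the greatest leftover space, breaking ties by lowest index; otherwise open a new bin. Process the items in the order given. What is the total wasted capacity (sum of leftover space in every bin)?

68

10 → bin 1 (remaining 20)
10 → bin 1 (remaining 10)
10 → bin 1 (remaining 0)
10 → bin 2 (remaining 20)
13 → bin 2 (remaining 7)
11 → bin 3 (remaining 19)
13 → bin 3 (remaining 6)
12 → bin 4 (remaining 18)
12 → bin 4 (remaining 6)
13 → bin 5 (remaining 17)
12 → bin 5 (remaining 5)
11 → bin 6 (remaining 19)
10 → bin 6 (remaining 9)
11 → bin 7 (remaining 19)
11 → bin 7 (remaining 8)
11 → bin 8 (remaining 19)
12 → bin 8 (remaining 7)
10 → bin 9 (remaining 20)
9 bins × 30 = 270; used 202; unused 68.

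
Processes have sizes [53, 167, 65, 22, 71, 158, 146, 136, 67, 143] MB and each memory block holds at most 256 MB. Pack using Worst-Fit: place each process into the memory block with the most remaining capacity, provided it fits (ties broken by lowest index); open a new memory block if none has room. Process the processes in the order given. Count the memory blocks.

6 memory blocks

memory block 1: place 53 MB, 203 MB left
memory block 1: place 167 MB, 36 MB left
memory block 2: place 65 MB, 191 MB left
memory block 2: place 22 MB, 169 MB left
memory block 2: place 71 MB, 98 MB left
memory block 3: place 158 MB, 98 MB left
memory block 4: place 146 MB, 110 MB left
memory block 5: place 136 MB, 120 MB left
memory block 5: place 67 MB, 53 MB left
memory block 6: place 143 MB, 113 MB left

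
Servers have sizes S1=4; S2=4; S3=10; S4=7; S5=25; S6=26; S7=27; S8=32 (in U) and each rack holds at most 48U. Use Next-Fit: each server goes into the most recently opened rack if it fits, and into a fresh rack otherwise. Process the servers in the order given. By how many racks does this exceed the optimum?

Next-Fit: [4,4,10,7] [25] [26] [27] [32] → 5 racks.
4 servers exceed 24U (half the capacity), and no two of those can share a rack, so at least 4 racks are needed.
An optimal packing achieves that bound: [32,10,4] [27,7,4] [26] [25] → 4 racks.
Excess: 5 − 4 = 1.

1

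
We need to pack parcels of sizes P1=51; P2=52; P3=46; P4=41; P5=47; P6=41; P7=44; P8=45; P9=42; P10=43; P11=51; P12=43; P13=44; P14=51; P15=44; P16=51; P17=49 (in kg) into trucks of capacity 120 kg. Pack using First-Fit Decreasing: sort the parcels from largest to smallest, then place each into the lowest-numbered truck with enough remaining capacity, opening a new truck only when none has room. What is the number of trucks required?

9

Sorted descending: 52, 51, 51, 51, 51, 49, 47, 46, 45, 44, 44, 44, 43, 43, 42, 41, 41.
truck 1: place 52 kg, 68 kg left
truck 1: place 51 kg, 17 kg left
truck 2: place 51 kg, 69 kg left
truck 2: place 51 kg, 18 kg left
truck 3: place 51 kg, 69 kg left
truck 3: place 49 kg, 20 kg left
truck 4: place 47 kg, 73 kg left
truck 4: place 46 kg, 27 kg left
truck 5: place 45 kg, 75 kg left
truck 5: place 44 kg, 31 kg left
truck 6: place 44 kg, 76 kg left
truck 6: place 44 kg, 32 kg left
truck 7: place 43 kg, 77 kg left
truck 7: place 43 kg, 34 kg left
truck 8: place 42 kg, 78 kg left
truck 8: place 41 kg, 37 kg left
truck 9: place 41 kg, 79 kg left
Final trucks: [52,51] [51,51] [51,49] [47,46] [45,44] [44,44] [43,43] [42,41] [41].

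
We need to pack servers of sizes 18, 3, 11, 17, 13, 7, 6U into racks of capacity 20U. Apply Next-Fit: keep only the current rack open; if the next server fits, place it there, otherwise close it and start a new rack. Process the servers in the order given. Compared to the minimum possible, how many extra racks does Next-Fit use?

Next-Fit: [18] [3,11] [17] [13,7] [6] → 5 racks.
Total size 75U; any packing needs at least ⌈75/20⌉ = 4 racks.
An optimal packing achieves that bound: [18] [17,3] [13,7] [11,6] → 4 racks.
Excess: 5 − 4 = 1.

1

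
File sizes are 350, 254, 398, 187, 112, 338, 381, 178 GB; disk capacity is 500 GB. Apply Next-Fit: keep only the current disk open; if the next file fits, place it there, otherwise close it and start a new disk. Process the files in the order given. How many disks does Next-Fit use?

7

disk 1: place 350 GB, 150 GB left
disk 2: place 254 GB, 246 GB left
disk 3: place 398 GB, 102 GB left
disk 4: place 187 GB, 313 GB left
disk 4: place 112 GB, 201 GB left
disk 5: place 338 GB, 162 GB left
disk 6: place 381 GB, 119 GB left
disk 7: place 178 GB, 322 GB left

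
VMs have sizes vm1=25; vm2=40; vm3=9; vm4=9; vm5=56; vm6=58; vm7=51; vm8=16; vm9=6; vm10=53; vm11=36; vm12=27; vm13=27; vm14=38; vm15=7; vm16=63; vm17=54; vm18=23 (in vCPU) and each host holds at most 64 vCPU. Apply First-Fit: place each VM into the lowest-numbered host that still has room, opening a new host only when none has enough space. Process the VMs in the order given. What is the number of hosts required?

host 1: place vm1 (25 vCPU), 39 vCPU left
host 2: place vm2 (40 vCPU), 24 vCPU left
host 1: place vm3 (9 vCPU), 30 vCPU left
host 1: place vm4 (9 vCPU), 21 vCPU left
host 3: place vm5 (56 vCPU), 8 vCPU left
host 4: place vm6 (58 vCPU), 6 vCPU left
host 5: place vm7 (51 vCPU), 13 vCPU left
host 1: place vm8 (16 vCPU), 5 vCPU left
host 2: place vm9 (6 vCPU), 18 vCPU left
host 6: place vm10 (53 vCPU), 11 vCPU left
host 7: place vm11 (36 vCPU), 28 vCPU left
host 7: place vm12 (27 vCPU), 1 vCPU left
host 8: place vm13 (27 vCPU), 37 vCPU left
host 9: place vm14 (38 vCPU), 26 vCPU left
host 2: place vm15 (7 vCPU), 11 vCPU left
host 10: place vm16 (63 vCPU), 1 vCPU left
host 11: place vm17 (54 vCPU), 10 vCPU left
host 8: place vm18 (23 vCPU), 14 vCPU left
Final hosts: [25,9,9,16] [40,6,7] [56] [58] [51] [53] [36,27] [27,23] [38] [63] [54].

11 hosts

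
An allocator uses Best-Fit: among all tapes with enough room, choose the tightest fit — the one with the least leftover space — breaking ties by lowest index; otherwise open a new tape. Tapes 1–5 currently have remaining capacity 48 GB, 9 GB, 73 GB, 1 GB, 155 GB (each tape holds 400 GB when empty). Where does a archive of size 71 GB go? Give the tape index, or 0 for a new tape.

3

Tapes with room: tape 3 (73 GB), tape 5 (155 GB).
Tightest fit is tape 3 with 73 GB free.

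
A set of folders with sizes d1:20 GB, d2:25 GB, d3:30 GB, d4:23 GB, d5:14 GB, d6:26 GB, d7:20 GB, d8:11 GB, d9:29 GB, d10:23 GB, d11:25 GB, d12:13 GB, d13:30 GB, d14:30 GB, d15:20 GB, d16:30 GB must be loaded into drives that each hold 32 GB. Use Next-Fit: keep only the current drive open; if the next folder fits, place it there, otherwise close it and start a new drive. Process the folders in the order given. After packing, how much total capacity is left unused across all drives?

111

drive 1: place d1 (20 GB), 12 GB left
drive 2: place d2 (25 GB), 7 GB left
drive 3: place d3 (30 GB), 2 GB left
drive 4: place d4 (23 GB), 9 GB left
drive 5: place d5 (14 GB), 18 GB left
drive 6: place d6 (26 GB), 6 GB left
drive 7: place d7 (20 GB), 12 GB left
drive 7: place d8 (11 GB), 1 GB left
drive 8: place d9 (29 GB), 3 GB left
drive 9: place d10 (23 GB), 9 GB left
drive 10: place d11 (25 GB), 7 GB left
drive 11: place d12 (13 GB), 19 GB left
drive 12: place d13 (30 GB), 2 GB left
drive 13: place d14 (30 GB), 2 GB left
drive 14: place d15 (20 GB), 12 GB left
drive 15: place d16 (30 GB), 2 GB left
15 drives × 32 GB = 480 GB; used 369 GB; unused 111 GB.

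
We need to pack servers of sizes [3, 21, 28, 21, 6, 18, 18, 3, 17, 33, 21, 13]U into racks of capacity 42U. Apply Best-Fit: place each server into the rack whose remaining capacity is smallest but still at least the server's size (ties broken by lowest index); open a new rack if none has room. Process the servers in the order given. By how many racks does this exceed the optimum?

1

Best-Fit: [3,21,18] [28,6] [21,18,3] [17,21] [33] [13] → 6 racks.
Total size 202U; any packing needs at least ⌈202/42⌉ = 5 racks.
An optimal packing achieves that bound: [33,6,3] [28,13] [21,21] [21,18,3] [18,17] → 5 racks.
Excess: 6 − 5 = 1.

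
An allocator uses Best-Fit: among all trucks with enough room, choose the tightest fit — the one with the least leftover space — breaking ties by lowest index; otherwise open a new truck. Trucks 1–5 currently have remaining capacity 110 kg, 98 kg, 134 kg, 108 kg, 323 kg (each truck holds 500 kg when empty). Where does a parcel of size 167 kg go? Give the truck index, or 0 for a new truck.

5

Trucks with room: truck 5 (323 kg).
Tightest fit is truck 5 with 323 kg free.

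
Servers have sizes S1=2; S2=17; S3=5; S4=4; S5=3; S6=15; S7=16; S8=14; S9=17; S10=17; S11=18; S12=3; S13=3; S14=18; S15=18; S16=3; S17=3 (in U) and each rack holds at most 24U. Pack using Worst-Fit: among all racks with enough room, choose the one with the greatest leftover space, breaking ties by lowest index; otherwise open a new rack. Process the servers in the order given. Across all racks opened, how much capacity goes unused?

S1 (2U) → rack 1 (remaining 22U)
S2 (17U) → rack 1 (remaining 5U)
S3 (5U) → rack 1 (remaining 0U)
S4 (4U) → rack 2 (remaining 20U)
S5 (3U) → rack 2 (remaining 17U)
S6 (15U) → rack 2 (remaining 2U)
S7 (16U) → rack 3 (remaining 8U)
S8 (14U) → rack 4 (remaining 10U)
S9 (17U) → rack 5 (remaining 7U)
S10 (17U) → rack 6 (remaining 7U)
S11 (18U) → rack 7 (remaining 6U)
S12 (3U) → rack 4 (remaining 7U)
S13 (3U) → rack 3 (remaining 5U)
S14 (18U) → rack 8 (remaining 6U)
S15 (18U) → rack 9 (remaining 6U)
S16 (3U) → rack 4 (remaining 4U)
S17 (3U) → rack 5 (remaining 4U)
9 racks × 24U = 216U; used 176U; unused 40U.

40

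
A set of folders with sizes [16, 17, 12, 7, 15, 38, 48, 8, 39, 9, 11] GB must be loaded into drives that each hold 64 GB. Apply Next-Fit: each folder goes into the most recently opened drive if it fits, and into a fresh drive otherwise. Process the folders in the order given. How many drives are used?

4

16 GB → drive 1 (remaining 48 GB)
17 GB → drive 1 (remaining 31 GB)
12 GB → drive 1 (remaining 19 GB)
7 GB → drive 1 (remaining 12 GB)
15 GB → drive 2 (remaining 49 GB)
38 GB → drive 2 (remaining 11 GB)
48 GB → drive 3 (remaining 16 GB)
8 GB → drive 3 (remaining 8 GB)
39 GB → drive 4 (remaining 25 GB)
9 GB → drive 4 (remaining 16 GB)
11 GB → drive 4 (remaining 5 GB)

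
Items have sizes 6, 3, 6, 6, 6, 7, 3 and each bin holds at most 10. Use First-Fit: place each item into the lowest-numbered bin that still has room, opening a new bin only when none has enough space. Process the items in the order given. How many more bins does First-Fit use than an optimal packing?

0

First-Fit: [6,3] [6,3] [6] [6] [7] → 5 bins.
5 items exceed 5 (half the capacity), and no two of those can share a bin, so at least 5 bins are needed.
So 5 is already optimal.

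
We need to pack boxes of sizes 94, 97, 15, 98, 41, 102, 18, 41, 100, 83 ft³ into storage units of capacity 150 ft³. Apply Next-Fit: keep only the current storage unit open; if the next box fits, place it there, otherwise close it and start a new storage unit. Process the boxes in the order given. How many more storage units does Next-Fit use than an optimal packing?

Next-Fit: [94] [97,15] [98,41] [102,18] [41,100] [83] → 6 storage units.
6 boxes exceed 75 ft³ (half the capacity), and no two of those can share a storage unit, so at least 6 storage units are needed.
So 6 is already optimal.

0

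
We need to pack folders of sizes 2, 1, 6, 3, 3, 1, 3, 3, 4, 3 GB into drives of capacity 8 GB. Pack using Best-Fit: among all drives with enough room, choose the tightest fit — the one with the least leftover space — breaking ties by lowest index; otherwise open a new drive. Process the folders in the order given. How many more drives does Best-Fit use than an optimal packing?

1

Best-Fit: [2,1,3,1] [6] [3,3] [3,4] [3] → 5 drives.
Total size 29 GB; any packing needs at least ⌈29/8⌉ = 4 drives.
An optimal packing achieves that bound: [6,2] [4,3,1] [3,3,1] [3,3] → 4 drives.
Excess: 5 − 4 = 1.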